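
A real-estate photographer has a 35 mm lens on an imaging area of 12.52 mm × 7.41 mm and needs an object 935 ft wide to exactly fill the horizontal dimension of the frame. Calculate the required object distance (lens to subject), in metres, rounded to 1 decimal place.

796.7 m

W: 935 ft × 304.8 mm/ft = 284987.99 mm.
Magnification m = w/W = dᵢ/dₒ; combined with 1/f = 1/dₒ + 1/dᵢ this gives dₒ = f·(1 + W/w).
dₒ = 35 mm × (1 + 284988/12.52) = 35 × 22763.6191 ≈ 796726.668 mm = 796.727 m.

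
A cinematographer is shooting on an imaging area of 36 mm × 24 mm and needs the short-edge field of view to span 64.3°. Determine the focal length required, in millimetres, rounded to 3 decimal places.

From α = 2·arctan(h/2f) we get f = h / (2·tan(α/2)).
With h = 24 mm and α/2 = 32.15°, tan(α/2) ≈ 0.62852, so f ≈ 24 / 1.25703 ≈ 19.0926 mm.

19.093 mm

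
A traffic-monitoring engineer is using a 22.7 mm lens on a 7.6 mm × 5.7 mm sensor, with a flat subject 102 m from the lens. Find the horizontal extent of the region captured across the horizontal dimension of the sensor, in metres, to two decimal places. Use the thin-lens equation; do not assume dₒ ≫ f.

dₒ: 102 m = 102000 mm.
Similar triangles through the lens centre give W/dₒ = w/dᵢ; with 1/f = 1/dₒ + 1/dᵢ this gives W = w·(dₒ − f)/f.
W = 7.6 mm × (102000 − 22.7) / 22.7 = 7.6 × 4492.3921 ≈ 34142.180 mm = 34.1422 m.

34.14 m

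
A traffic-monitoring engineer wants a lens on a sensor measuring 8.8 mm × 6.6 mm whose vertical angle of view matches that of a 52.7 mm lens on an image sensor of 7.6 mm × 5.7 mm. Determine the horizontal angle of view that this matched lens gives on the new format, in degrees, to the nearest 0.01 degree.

8.25°

Equal vertical AOV ⇒ f₂ = f₁ · 6.6/5.7 = 52.7 × 1.15789 ≈ 61.0211 mm.
Horizontal AOV on the new format = 2·arctan(8.8 / (2 × 61.0211)) = 2·arctan(0.07211) ≈ 8.2485°.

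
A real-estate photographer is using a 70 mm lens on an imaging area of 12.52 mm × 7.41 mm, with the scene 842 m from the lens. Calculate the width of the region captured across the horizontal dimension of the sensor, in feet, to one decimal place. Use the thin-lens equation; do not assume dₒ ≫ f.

494.0 ft

dₒ: 842 m = 842000 mm.
Similar triangles through the lens centre give W/dₒ = w/dᵢ; with 1/f = 1/dₒ + 1/dᵢ this gives W = w·(dₒ − f)/f.
W = 12.52 mm × (842000 − 70) / 70 = 12.52 × 12027.5714 ≈ 150585.194 mm = 150585.194/304.8 ft = 494.046 ft.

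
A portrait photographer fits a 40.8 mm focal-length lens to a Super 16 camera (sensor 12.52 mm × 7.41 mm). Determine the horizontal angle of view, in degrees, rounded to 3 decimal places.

Angle of view α = 2·arctan(w/2f) with w = 12.52 mm and f = 40.8 mm.
w/2f = 0.15343; arctan(0.15343) ≈ 8.7229°, so α ≈ 17.4459°.

17.446°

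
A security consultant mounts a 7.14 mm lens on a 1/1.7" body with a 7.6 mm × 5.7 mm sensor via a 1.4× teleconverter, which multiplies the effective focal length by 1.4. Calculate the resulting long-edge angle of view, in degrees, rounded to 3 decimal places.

41.629°

Effective focal length f = 7.14 × 1.4 = 9.996 mm.
α = 2·arctan(7.6 / (2 × 9.996)) = 2·arctan(0.38015) ≈ 41.6288°.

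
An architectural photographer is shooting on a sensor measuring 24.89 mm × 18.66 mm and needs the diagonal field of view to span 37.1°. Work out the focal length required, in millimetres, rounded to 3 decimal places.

Sensor diagonal = √(24.89² + 18.66²) = √967.7077 ≈ 31.1080 mm.
From α = 2·arctan(d/2f) we get f = d / (2·tan(α/2)).
With d = 31.1080 mm and α/2 = 18.55°, tan(α/2) ≈ 0.33557, so f ≈ 31.1080 / 0.67113 ≈ 46.3515 mm.

46.352 mm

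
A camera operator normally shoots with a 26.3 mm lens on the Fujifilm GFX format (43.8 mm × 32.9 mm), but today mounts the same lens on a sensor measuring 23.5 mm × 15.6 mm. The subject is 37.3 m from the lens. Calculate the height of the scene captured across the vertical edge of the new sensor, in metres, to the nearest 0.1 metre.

The focal length stays 26.3 mm; the relevant sensor dimension is now h = 15.6 mm. Object distance dₒ = 37.3 m = 37300 mm.
Thin-lens field height W = h·(dₒ − f)/f = 15.6 × (37300 − 26.3)/26.3 ≈ 22109.115 mm = 22.1091 m.

22.1 m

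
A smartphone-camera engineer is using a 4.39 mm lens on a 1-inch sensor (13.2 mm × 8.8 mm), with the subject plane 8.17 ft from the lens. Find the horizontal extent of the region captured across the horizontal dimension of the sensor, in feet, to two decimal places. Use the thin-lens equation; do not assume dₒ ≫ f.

24.52 ft

dₒ: 8.17 ft × 304.8 mm/ft = 2490.22 mm.
Similar triangles through the lens centre give W/dₒ = w/dᵢ; with 1/f = 1/dₒ + 1/dᵢ this gives W = w·(dₒ − f)/f.
W = 13.2 mm × (2490.22 − 4.39) / 4.39 = 13.2 × 566.2474 ≈ 7474.465 mm = 7474.465/304.8 ft = 24.5225 ft.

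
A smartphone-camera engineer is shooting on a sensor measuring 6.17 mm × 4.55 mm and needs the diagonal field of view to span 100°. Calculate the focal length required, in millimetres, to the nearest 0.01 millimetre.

Sensor diagonal = √(6.17² + 4.55²) = √58.7714 ≈ 7.6663 mm.
From α = 2·arctan(d/2f) we get f = d / (2·tan(α/2)).
With d = 7.6663 mm and α/2 = 50°, tan(α/2) ≈ 1.19175, so f ≈ 7.6663 / 2.38351 ≈ 3.2164 mm.

3.22 mm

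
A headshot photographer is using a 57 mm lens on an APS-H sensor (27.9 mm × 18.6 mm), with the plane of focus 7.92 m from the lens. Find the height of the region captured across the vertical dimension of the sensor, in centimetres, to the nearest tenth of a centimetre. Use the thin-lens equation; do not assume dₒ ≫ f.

dₒ: 7.92 m = 7920 mm.
Similar triangles through the lens centre give W/dₒ = h/dᵢ; with 1/f = 1/dₒ + 1/dᵢ this gives W = h·(dₒ − f)/f.
W = 18.6 mm × (7920 − 57) / 57 = 18.6 × 137.9474 ≈ 2565.821 mm = 256.582 cm.

256.6 cm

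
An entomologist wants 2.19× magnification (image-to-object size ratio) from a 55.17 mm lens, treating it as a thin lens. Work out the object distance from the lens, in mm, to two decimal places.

With m = dᵢ/dₒ and 1/f = 1/dₒ + 1/dᵢ, substituting dᵢ = m·dₒ gives 1/f = (1 + 1/m)/dₒ, hence dₒ = f·(1 + 1/m).
dₒ = 55.17 × (1 + 1/2.19) = 55.17 × 1.45662 ≈ 80.362 mm.

80.36 mm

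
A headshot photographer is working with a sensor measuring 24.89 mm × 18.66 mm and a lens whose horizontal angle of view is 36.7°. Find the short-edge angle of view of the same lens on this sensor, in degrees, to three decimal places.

27.928°

From the horizontal AOV: f = 24.89 / (2·tan(18.35°)) = 24.89 / 0.66337 ≈ 37.5203 mm.
Short-edge AOV = 2·arctan(18.66 / (2 × 37.5203)) = 2·arctan(0.24867) ≈ 27.9285°.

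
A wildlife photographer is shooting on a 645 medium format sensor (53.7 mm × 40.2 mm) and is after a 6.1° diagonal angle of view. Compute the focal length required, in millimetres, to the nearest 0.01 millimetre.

629.47 mm

Sensor diagonal = √(53.7² + 40.2²) = √4499.7300 ≈ 67.0800 mm.
From α = 2·arctan(d/2f) we get f = d / (2·tan(α/2)).
With d = 67.0800 mm and α/2 = 3.05°, tan(α/2) ≈ 0.05328, so f ≈ 67.0800 / 0.10657 ≈ 629.4707 mm.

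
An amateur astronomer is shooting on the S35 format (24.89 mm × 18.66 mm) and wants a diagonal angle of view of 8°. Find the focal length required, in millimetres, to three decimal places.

222.433 mm

Sensor diagonal = √(24.89² + 18.66²) = √967.7077 ≈ 31.1080 mm.
From α = 2·arctan(d/2f) we get f = d / (2·tan(α/2)).
With d = 31.1080 mm and α/2 = 4°, tan(α/2) ≈ 0.06993, so f ≈ 31.1080 / 0.13985 ≈ 222.4326 mm.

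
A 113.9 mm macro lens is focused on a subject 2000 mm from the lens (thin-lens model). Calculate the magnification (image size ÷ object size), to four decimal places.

0.0604×

Thin lens: 1/f = 1/dₒ + 1/dᵢ → 1/dᵢ = 1/113.9 − 1/2000 = 0.0082796 mm⁻¹, so dᵢ ≈ 120.7783 mm.
Magnification m = dᵢ/dₒ = 120.7783/2000 ≈ 0.06039.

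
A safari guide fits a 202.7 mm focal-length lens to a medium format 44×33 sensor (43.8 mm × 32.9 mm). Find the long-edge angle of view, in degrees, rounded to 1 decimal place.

Angle of view α = 2·arctan(w/2f) with w = 43.8 mm and f = 202.7 mm.
w/2f = 0.10804; arctan(0.10804) ≈ 6.1664°, so α ≈ 12.3328°.

12.3°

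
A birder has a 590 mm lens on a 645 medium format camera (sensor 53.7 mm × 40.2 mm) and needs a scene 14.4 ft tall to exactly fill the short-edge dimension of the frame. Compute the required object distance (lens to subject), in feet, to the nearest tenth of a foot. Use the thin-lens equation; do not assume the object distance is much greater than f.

W: 14.4 ft × 304.8 mm/ft = 4389.12 mm.
Magnification m = h/W = dᵢ/dₒ; combined with 1/f = 1/dₒ + 1/dᵢ this gives dₒ = f·(1 + W/h).
dₒ = 590 mm × (1 + 4389.12/40.2) = 590 × 110.1821 ≈ 65007.431 mm = 65007.431/304.8 ft = 213.279 ft.

213.3 ft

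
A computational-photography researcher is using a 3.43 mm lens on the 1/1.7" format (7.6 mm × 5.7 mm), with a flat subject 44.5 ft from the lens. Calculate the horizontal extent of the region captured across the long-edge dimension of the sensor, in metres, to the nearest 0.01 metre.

30.05 m

dₒ: 44.5 ft × 304.8 mm/ft = 13563.60 mm.
Similar triangles through the lens centre give W/dₒ = w/dᵢ; with 1/f = 1/dₒ + 1/dᵢ this gives W = w·(dₒ − f)/f.
W = 7.6 mm × (13563.6 − 3.43) / 3.43 = 7.6 × 3953.4022 ≈ 30045.857 mm = 30.0459 m.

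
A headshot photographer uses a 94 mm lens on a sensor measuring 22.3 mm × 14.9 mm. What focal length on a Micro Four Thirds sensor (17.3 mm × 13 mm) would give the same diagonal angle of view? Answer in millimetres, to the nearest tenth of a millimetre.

Sensor diagonal = √(22.3² + 14.9²) = √719.3000 ≈ 26.8198 mm.
Sensor diagonal = √(17.3² + 13²) = √468.2900 ≈ 21.6400 mm.
Equal angle of view means equal diagonal/f ratio, so f₂ = f₁ · (diagonal₂/diagonal₁) = 94 × 21.6400/26.8198.
f₂ = 94 × 0.80687 ≈ 75.846 mm.

75.8 mm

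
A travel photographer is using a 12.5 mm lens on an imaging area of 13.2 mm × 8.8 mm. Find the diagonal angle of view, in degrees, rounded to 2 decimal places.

64.80°

Sensor diagonal = √(13.2² + 8.8²) = √251.6800 ≈ 15.8644 mm.
Angle of view α = 2·arctan(d/2f) with d = 15.8644 mm and f = 12.5 mm.
d/2f = 0.63458; arctan(0.63458) ≈ 32.3983°, so α ≈ 64.7965°.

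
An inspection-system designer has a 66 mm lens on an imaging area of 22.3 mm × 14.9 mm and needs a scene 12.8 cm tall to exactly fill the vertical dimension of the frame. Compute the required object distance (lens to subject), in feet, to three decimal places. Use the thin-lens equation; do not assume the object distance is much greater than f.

W: 12.8 cm = 128 mm.
Magnification m = h/W = dᵢ/dₒ; combined with 1/f = 1/dₒ + 1/dᵢ this gives dₒ = f·(1 + W/h).
dₒ = 66 mm × (1 + 128/14.9) = 66 × 9.5906 ≈ 632.980 mm = 632.980/304.8 ft = 2.07671 ft.

2.077 ft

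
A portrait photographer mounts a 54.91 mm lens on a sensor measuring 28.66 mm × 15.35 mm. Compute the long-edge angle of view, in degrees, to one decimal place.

29.3°

Angle of view α = 2·arctan(w/2f) with w = 28.66 mm and f = 54.91 mm.
w/2f = 0.26097; arctan(0.26097) ≈ 14.6264°, so α ≈ 29.2528°.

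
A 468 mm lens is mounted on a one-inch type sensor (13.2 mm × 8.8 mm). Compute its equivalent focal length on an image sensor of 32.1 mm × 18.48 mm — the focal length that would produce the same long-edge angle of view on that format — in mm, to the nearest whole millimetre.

1138 mm

Equal angle of view means equal width/f ratio, so f₂ = f₁ · (width₂/width₁) = 468 × 32.1/13.2.
f₂ = 468 × 2.43182 ≈ 1138.091 mm.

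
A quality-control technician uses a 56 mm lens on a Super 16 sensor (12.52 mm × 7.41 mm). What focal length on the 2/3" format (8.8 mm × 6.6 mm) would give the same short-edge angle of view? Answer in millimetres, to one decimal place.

Equal angle of view means equal height/f ratio, so f₂ = f₁ · (height₂/height₁) = 56 × 6.6/7.41.
f₂ = 56 × 0.89069 ≈ 49.879 mm.

49.9 mm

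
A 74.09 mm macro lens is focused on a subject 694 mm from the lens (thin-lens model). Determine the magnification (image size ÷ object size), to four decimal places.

0.1195×

Thin lens: 1/f = 1/dₒ + 1/dᵢ → 1/dᵢ = 1/74.09 − 1/694 = 0.0120562 mm⁻¹, so dᵢ ≈ 82.9450 mm.
Magnification m = dᵢ/dₒ = 82.9450/694 ≈ 0.11952.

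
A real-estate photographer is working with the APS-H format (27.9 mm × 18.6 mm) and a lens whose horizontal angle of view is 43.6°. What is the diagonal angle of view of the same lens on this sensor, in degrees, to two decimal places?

From the horizontal AOV: f = 27.9 / (2·tan(21.8°)) = 27.9 / 0.79994 ≈ 34.8775 mm.
Sensor diagonal = √(27.9² + 18.6²) = √1124.3700 ≈ 33.5316 mm.
Diagonal AOV = 2·arctan(33.5316 / (2 × 34.8775)) = 2·arctan(0.48071) ≈ 51.3477°.

51.35°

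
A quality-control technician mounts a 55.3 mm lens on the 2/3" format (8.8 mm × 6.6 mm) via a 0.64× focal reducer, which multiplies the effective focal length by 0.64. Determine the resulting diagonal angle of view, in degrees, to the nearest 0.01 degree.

Effective focal length f = 55.3 × 0.64 = 35.392 mm.
Sensor diagonal = √(8.8² + 6.6²) = √121.0000 ≈ 11.0000 mm.
α = 2·arctan(11.000 / (2 × 35.392)) = 2·arctan(0.15540) ≈ 17.6665°.

17.67°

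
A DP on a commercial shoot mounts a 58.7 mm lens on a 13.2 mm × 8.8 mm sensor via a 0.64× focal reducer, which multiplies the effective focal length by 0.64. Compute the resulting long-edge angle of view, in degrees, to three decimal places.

Effective focal length f = 58.7 × 0.64 = 37.568 mm.
α = 2·arctan(13.2 / (2 × 37.568)) = 2·arctan(0.17568) ≈ 19.9282°.

19.928°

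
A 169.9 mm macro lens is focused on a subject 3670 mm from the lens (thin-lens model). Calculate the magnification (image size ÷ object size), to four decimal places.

0.0485×

Thin lens: 1/f = 1/dₒ + 1/dᵢ → 1/dᵢ = 1/169.9 − 1/3670 = 0.0056133 mm⁻¹, so dᵢ ≈ 178.1472 mm.
Magnification m = dᵢ/dₒ = 178.1472/3670 ≈ 0.04854.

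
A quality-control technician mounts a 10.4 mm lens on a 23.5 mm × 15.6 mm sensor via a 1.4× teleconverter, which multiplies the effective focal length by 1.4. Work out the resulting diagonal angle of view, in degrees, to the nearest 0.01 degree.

88.17°

Effective focal length f = 10.4 × 1.4 = 14.56 mm.
Sensor diagonal = √(23.5² + 15.6²) = √795.6100 ≈ 28.2066 mm.
α = 2·arctan(28.207 / (2 × 14.56)) = 2·arctan(0.96863) ≈ 88.1743°.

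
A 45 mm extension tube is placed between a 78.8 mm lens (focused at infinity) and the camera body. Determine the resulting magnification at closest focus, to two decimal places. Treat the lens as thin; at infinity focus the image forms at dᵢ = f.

The tube moves the image plane from f to f + e, so dᵢ = 78.8 + 45 = 123.8 mm. Focus is achieved when 1/f = 1/dₒ + 1/dᵢ, giving dₒ = 1/(1/f − 1/(f+e)).
Magnification m = dᵢ/dₒ = (f+e)·(1/f − 1/(f+e)) = e/f = 45/78.8 ≈ 0.5711.

0.57×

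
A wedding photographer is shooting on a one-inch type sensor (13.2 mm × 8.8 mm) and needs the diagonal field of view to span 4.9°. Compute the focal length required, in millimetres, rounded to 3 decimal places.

185.390 mm

Sensor diagonal = √(13.2² + 8.8²) = √251.6800 ≈ 15.8644 mm.
From α = 2·arctan(d/2f) we get f = d / (2·tan(α/2)).
With d = 15.8644 mm and α/2 = 2.45°, tan(α/2) ≈ 0.04279, so f ≈ 15.8644 / 0.08557 ≈ 185.3899 mm.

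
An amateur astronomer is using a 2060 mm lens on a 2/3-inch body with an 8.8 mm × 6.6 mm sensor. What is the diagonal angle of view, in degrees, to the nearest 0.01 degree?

Sensor diagonal = √(8.8² + 6.6²) = √121.0000 ≈ 11.0000 mm.
Angle of view α = 2·arctan(d/2f) with d = 11.0000 mm and f = 2060 mm.
d/2f = 0.00267; arctan(0.00267) ≈ 0.1530°, so α ≈ 0.3059°.

0.31°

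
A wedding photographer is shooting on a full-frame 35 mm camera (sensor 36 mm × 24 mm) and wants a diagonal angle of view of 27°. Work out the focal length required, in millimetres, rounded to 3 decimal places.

Sensor diagonal = √(36² + 24²) = √1872.0000 ≈ 43.2666 mm.
From α = 2·arctan(d/2f) we get f = d / (2·tan(α/2)).
With d = 43.2666 mm and α/2 = 13.5°, tan(α/2) ≈ 0.24008, so f ≈ 43.2666 / 0.48016 ≈ 90.1092 mm.

90.109 mm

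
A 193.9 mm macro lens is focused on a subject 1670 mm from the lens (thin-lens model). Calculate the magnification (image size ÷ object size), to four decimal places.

Thin lens: 1/f = 1/dₒ + 1/dᵢ → 1/dᵢ = 1/193.9 − 1/1670 = 0.0045585 mm⁻¹, so dᵢ ≈ 219.3706 mm.
Magnification m = dᵢ/dₒ = 219.3706/1670 ≈ 0.13136.

0.1314×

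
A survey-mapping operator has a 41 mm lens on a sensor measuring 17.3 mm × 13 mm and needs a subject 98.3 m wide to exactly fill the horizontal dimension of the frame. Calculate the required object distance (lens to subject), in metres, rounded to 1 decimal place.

233.0 m

W: 98.3 m = 98300 mm.
Magnification m = w/W = dᵢ/dₒ; combined with 1/f = 1/dₒ + 1/dᵢ this gives dₒ = f·(1 + W/w).
dₒ = 41 mm × (1 + 98300/17.3) = 41 × 5683.0809 ≈ 233006.318 mm = 233.006 m.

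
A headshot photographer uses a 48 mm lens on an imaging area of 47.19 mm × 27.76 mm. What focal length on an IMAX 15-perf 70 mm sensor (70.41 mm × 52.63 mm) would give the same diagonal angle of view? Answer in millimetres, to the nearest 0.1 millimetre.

Sensor diagonal = √(47.19² + 27.76²) = √2997.5137 ≈ 54.7496 mm.
Sensor diagonal = √(70.41² + 52.63²) = √7727.4850 ≈ 87.9061 mm.
Equal angle of view means equal diagonal/f ratio, so f₂ = f₁ · (diagonal₂/diagonal₁) = 48 × 87.9061/54.7496.
f₂ = 48 × 1.60560 ≈ 77.069 mm.

77.1 mm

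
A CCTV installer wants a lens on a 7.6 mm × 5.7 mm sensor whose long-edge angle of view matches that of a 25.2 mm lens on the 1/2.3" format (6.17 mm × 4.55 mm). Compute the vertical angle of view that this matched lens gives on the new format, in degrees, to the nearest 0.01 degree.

Equal long-edge AOV ⇒ f₂ = f₁ · 7.6/6.17 = 25.2 × 1.23177 ≈ 31.0405 mm.
Vertical AOV on the new format = 2·arctan(5.7 / (2 × 31.0405)) = 2·arctan(0.09182) ≈ 10.4919°.

10.49°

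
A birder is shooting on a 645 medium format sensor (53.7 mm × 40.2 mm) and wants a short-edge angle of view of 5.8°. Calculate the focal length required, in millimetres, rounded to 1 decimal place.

396.8 mm

From α = 2·arctan(h/2f) we get f = h / (2·tan(α/2)).
With h = 40.2 mm and α/2 = 2.9°, tan(α/2) ≈ 0.05066, so f ≈ 40.2 / 0.10132 ≈ 396.7798 mm.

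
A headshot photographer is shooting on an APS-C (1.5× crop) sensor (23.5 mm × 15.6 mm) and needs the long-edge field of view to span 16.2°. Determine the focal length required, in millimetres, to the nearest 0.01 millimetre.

From α = 2·arctan(w/2f) we get f = w / (2·tan(α/2)).
With w = 23.5 mm and α/2 = 8.1°, tan(α/2) ≈ 0.14232, so f ≈ 23.5 / 0.28464 ≈ 82.5598 mm.

82.56 mm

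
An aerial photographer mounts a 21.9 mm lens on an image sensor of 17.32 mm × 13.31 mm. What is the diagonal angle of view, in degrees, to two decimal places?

Sensor diagonal = √(17.32² + 13.31²) = √477.1385 ≈ 21.8435 mm.
Angle of view α = 2·arctan(d/2f) with d = 21.8435 mm and f = 21.9 mm.
d/2f = 0.49871; arctan(0.49871) ≈ 26.5059°, so α ≈ 53.0118°.

53.01°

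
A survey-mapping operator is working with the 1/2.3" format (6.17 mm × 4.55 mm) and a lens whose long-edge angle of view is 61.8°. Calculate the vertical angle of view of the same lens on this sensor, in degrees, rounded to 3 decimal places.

From the long-edge AOV: f = 6.17 / (2·tan(30.9°)) = 6.17 / 1.19698 ≈ 5.1547 mm.
Vertical AOV = 2·arctan(4.55 / (2 × 5.1547)) = 2·arctan(0.44135) ≈ 47.6284°.

47.628°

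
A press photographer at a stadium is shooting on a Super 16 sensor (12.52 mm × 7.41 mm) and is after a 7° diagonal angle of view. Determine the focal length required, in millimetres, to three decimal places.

118.933 mm

Sensor diagonal = √(12.52² + 7.41²) = √211.6585 ≈ 14.5485 mm.
From α = 2·arctan(d/2f) we get f = d / (2·tan(α/2)).
With d = 14.5485 mm and α/2 = 3.5°, tan(α/2) ≈ 0.06116, so f ≈ 14.5485 / 0.12233 ≈ 118.9328 mm.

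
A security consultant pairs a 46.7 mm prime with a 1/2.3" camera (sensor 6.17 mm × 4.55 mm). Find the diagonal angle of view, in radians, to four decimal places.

0.1638 rad

Sensor diagonal = √(6.17² + 4.55²) = √58.7714 ≈ 7.6663 mm.
Angle of view α = 2·arctan(d/2f) with d = 7.6663 mm and f = 46.7 mm.
d/2f = 0.08208; arctan(0.08208) ≈ 0.0819 rad, so α ≈ 0.1638 rad.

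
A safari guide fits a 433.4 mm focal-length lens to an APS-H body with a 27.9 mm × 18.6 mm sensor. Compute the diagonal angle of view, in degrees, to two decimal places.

4.43°

Sensor diagonal = √(27.9² + 18.6²) = √1124.3700 ≈ 33.5316 mm.
Angle of view α = 2·arctan(d/2f) with d = 33.5316 mm and f = 433.4 mm.
d/2f = 0.03868; arctan(0.03868) ≈ 2.2153°, so α ≈ 4.4307°.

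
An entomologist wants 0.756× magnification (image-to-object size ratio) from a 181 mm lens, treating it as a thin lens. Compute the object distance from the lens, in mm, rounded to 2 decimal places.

420.42 mm

With m = dᵢ/dₒ and 1/f = 1/dₒ + 1/dᵢ, substituting dᵢ = m·dₒ gives 1/f = (1 + 1/m)/dₒ, hence dₒ = f·(1 + 1/m).
dₒ = 181 × (1 + 1/0.756) = 181 × 2.32275 ≈ 420.418 mm.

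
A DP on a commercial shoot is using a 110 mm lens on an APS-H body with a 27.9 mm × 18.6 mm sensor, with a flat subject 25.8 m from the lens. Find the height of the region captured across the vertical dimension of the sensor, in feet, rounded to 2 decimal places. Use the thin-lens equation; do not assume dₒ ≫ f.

14.25 ft

dₒ: 25.8 m = 25800 mm.
Similar triangles through the lens centre give W/dₒ = h/dᵢ; with 1/f = 1/dₒ + 1/dᵢ this gives W = h·(dₒ − f)/f.
W = 18.6 mm × (25800 − 110) / 110 = 18.6 × 233.5455 ≈ 4343.945 mm = 4343.945/304.8 ft = 14.2518 ft.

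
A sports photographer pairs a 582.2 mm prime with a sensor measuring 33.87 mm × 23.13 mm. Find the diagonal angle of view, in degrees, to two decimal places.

4.03°

Sensor diagonal = √(33.87² + 23.13²) = √1682.1738 ≈ 41.0143 mm.
Angle of view α = 2·arctan(d/2f) with d = 41.0143 mm and f = 582.2 mm.
d/2f = 0.03522; arctan(0.03522) ≈ 2.0173°, so α ≈ 4.0347°.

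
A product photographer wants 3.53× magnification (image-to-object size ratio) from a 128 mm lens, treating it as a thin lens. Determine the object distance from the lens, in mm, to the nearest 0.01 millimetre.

164.26 mm

With m = dᵢ/dₒ and 1/f = 1/dₒ + 1/dᵢ, substituting dᵢ = m·dₒ gives 1/f = (1 + 1/m)/dₒ, hence dₒ = f·(1 + 1/m).
dₒ = 128 × (1 + 1/3.53) = 128 × 1.28329 ≈ 164.261 mm.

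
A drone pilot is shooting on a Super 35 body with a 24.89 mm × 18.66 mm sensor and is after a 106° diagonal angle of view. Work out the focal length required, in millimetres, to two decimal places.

11.72 mm

Sensor diagonal = √(24.89² + 18.66²) = √967.7077 ≈ 31.1080 mm.
From α = 2·arctan(d/2f) we get f = d / (2·tan(α/2)).
With d = 31.1080 mm and α/2 = 53°, tan(α/2) ≈ 1.32704, so f ≈ 31.1080 / 2.65409 ≈ 11.7208 mm.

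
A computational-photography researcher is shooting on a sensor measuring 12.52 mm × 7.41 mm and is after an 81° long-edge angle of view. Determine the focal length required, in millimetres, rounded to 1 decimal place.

7.3 mm

From α = 2·arctan(w/2f) we get f = w / (2·tan(α/2)).
With w = 12.52 mm and α/2 = 40.5°, tan(α/2) ≈ 0.85408, so f ≈ 12.52 / 1.70816 ≈ 7.3295 mm.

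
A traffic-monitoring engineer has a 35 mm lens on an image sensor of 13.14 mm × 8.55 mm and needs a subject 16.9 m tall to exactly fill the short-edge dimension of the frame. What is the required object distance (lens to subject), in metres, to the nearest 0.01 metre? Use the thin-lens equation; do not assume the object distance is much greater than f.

W: 16.9 m = 16900 mm.
Magnification m = h/W = dᵢ/dₒ; combined with 1/f = 1/dₒ + 1/dᵢ this gives dₒ = f·(1 + W/h).
dₒ = 35 mm × (1 + 16900/8.55) = 35 × 1977.6082 ≈ 69216.287 mm = 69.2163 m.

69.22 m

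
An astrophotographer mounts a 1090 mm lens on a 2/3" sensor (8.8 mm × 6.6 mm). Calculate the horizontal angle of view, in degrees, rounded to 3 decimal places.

Angle of view α = 2·arctan(w/2f) with w = 8.8 mm and f = 1090 mm.
w/2f = 0.00404; arctan(0.00404) ≈ 0.2313°, so α ≈ 0.4626°.

0.463°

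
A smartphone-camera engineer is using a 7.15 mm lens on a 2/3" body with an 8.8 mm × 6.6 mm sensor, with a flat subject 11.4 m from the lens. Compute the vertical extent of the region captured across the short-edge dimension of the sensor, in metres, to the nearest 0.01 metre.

dₒ: 11.4 m = 11400 mm.
Similar triangles through the lens centre give W/dₒ = h/dᵢ; with 1/f = 1/dₒ + 1/dᵢ this gives W = h·(dₒ − f)/f.
W = 6.6 mm × (11400 − 7.15) / 7.15 = 6.6 × 1593.4056 ≈ 10516.477 mm = 10.5165 m.

10.52 m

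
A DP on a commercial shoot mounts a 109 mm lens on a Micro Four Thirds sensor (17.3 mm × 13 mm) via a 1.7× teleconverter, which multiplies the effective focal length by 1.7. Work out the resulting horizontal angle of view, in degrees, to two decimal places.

5.35°

Effective focal length f = 109 × 1.7 = 185.3 mm.
α = 2·arctan(17.3 / (2 × 185.3)) = 2·arctan(0.04668) ≈ 5.3454°.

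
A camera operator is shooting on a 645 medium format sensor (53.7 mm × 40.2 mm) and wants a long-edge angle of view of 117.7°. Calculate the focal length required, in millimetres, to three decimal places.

From α = 2·arctan(w/2f) we get f = w / (2·tan(α/2)).
With w = 53.7 mm and α/2 = 58.85°, tan(α/2) ≈ 1.65445, so f ≈ 53.7 / 3.30891 ≈ 16.2289 mm.

16.229 mm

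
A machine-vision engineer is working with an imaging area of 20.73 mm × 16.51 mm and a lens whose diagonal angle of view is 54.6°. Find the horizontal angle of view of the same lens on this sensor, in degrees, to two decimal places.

Sensor diagonal = √(20.73² + 16.51²) = √702.3130 ≈ 26.5012 mm.
From the diagonal AOV: f = 26.5012 / (2·tan(27.3°)) = 26.5012 / 1.03228 ≈ 25.6726 mm.
Horizontal AOV = 2·arctan(20.73 / (2 × 25.6726)) = 2·arctan(0.40374) ≈ 43.9717°.

43.97°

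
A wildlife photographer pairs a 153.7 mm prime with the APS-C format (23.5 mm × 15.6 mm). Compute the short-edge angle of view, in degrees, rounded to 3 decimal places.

Angle of view α = 2·arctan(h/2f) with h = 15.6 mm and f = 153.7 mm.
h/2f = 0.05075; arctan(0.05075) ≈ 2.9052°, so α ≈ 5.8103°.

5.810°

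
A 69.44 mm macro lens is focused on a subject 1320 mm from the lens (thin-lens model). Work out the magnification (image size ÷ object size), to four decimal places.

0.0555×

Thin lens: 1/f = 1/dₒ + 1/dᵢ → 1/dᵢ = 1/69.44 − 1/1320 = 0.0136433 mm⁻¹, so dᵢ ≈ 73.2958 mm.
Magnification m = dᵢ/dₒ = 73.2958/1320 ≈ 0.05553.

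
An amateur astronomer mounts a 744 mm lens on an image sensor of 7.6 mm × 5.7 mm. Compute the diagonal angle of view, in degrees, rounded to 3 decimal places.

0.732°

Sensor diagonal = √(7.6² + 5.7²) = √90.2500 ≈ 9.5000 mm.
Angle of view α = 2·arctan(d/2f) with d = 9.5000 mm and f = 744 mm.
d/2f = 0.00638; arctan(0.00638) ≈ 0.3658°, so α ≈ 0.7316°.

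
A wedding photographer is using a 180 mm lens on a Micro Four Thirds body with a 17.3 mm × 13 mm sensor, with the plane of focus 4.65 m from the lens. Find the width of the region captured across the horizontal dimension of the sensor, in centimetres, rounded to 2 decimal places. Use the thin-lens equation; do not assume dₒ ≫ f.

42.96 cm

dₒ: 4.65 m = 4650 mm.
Similar triangles through the lens centre give W/dₒ = w/dᵢ; with 1/f = 1/dₒ + 1/dᵢ this gives W = w·(dₒ − f)/f.
W = 17.3 mm × (4650 − 180) / 180 = 17.3 × 24.8333 ≈ 429.617 mm = 42.9617 cm.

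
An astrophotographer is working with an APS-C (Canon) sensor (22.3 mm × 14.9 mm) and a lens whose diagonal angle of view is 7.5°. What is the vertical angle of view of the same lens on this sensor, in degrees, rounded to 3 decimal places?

Sensor diagonal = √(22.3² + 14.9²) = √719.3000 ≈ 26.8198 mm.
From the diagonal AOV: f = 26.8198 / (2·tan(3.75°)) = 26.8198 / 0.13109 ≈ 204.5953 mm.
Vertical AOV = 2·arctan(14.9 / (2 × 204.5953)) = 2·arctan(0.03641) ≈ 4.1708°.

4.171°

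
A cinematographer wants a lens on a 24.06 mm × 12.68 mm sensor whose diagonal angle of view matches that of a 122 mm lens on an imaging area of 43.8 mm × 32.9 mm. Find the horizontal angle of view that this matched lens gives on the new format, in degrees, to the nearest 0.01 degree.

Sensor diagonal = √(43.8² + 32.9²) = √3000.8500 ≈ 54.7800 mm.
Sensor diagonal = √(24.06² + 12.68²) = √739.6660 ≈ 27.1968 mm.
Equal diagonal AOV ⇒ f₂ = f₁ · 27.1968/54.7800 = 122 × 0.49647 ≈ 60.5697 mm.
Horizontal AOV on the new format = 2·arctan(24.06 / (2 × 60.5697)) = 2·arctan(0.19861) ≈ 22.4671°.

22.47°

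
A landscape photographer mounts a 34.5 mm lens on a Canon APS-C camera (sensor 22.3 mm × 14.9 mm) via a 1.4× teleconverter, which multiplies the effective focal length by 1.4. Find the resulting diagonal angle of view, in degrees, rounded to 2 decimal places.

Effective focal length f = 34.5 × 1.4 = 48.3 mm.
Sensor diagonal = √(22.3² + 14.9²) = √719.3000 ≈ 26.8198 mm.
α = 2·arctan(26.820 / (2 × 48.3)) = 2·arctan(0.27764) ≈ 31.0333°.

31.03°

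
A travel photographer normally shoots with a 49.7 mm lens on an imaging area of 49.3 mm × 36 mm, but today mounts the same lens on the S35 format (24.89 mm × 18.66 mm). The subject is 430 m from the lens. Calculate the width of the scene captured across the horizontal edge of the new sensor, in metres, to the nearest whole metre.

The focal length stays 49.7 mm; the relevant sensor dimension is now w = 24.89 mm. Object distance dₒ = 430 m = 430000 mm.
Thin-lens field width W = w·(dₒ − f)/f = 24.89 × (430000 − 49.7)/49.7 ≈ 215321.186 mm = 215.321 m.

215 m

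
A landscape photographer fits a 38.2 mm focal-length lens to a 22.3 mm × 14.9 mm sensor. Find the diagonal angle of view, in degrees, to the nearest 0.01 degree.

38.69°

Sensor diagonal = √(22.3² + 14.9²) = √719.3000 ≈ 26.8198 mm.
Angle of view α = 2·arctan(d/2f) with d = 26.8198 mm and f = 38.2 mm.
d/2f = 0.35104; arctan(0.35104) ≈ 19.3433°, so α ≈ 38.6866°.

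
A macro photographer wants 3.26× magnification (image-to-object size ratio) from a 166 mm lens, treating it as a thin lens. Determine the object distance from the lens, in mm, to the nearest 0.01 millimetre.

With m = dᵢ/dₒ and 1/f = 1/dₒ + 1/dᵢ, substituting dᵢ = m·dₒ gives 1/f = (1 + 1/m)/dₒ, hence dₒ = f·(1 + 1/m).
dₒ = 166 × (1 + 1/3.26) = 166 × 1.30675 ≈ 216.920 mm.

216.92 mm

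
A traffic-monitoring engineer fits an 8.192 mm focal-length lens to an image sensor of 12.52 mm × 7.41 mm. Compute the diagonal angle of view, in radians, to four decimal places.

Sensor diagonal = √(12.52² + 7.41²) = √211.6585 ≈ 14.5485 mm.
Angle of view α = 2·arctan(d/2f) with d = 14.5485 mm and f = 8.192 mm.
d/2f = 0.88797; arctan(0.88797) ≈ 0.7261 rad, so α ≈ 1.4523 rad.

1.4523 rad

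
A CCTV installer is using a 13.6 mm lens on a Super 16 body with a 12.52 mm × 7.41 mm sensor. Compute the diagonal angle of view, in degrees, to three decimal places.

56.282°

Sensor diagonal = √(12.52² + 7.41²) = √211.6585 ≈ 14.5485 mm.
Angle of view α = 2·arctan(d/2f) with d = 14.5485 mm and f = 13.6 mm.
d/2f = 0.53487; arctan(0.53487) ≈ 28.1410°, so α ≈ 56.2821°.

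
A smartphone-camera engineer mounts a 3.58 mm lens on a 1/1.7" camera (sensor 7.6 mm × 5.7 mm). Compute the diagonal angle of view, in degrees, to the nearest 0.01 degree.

105.99°

Sensor diagonal = √(7.6² + 5.7²) = √90.2500 ≈ 9.5000 mm.
Angle of view α = 2·arctan(d/2f) with d = 9.5000 mm and f = 3.58 mm.
d/2f = 1.32682; arctan(1.32682) ≈ 52.9952°, so α ≈ 105.9905°.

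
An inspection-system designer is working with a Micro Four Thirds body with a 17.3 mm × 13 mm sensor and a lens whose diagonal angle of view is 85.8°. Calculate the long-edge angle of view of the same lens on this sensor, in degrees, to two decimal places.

73.22°

Sensor diagonal = √(17.3² + 13²) = √468.2900 ≈ 21.6400 mm.
From the diagonal AOV: f = 21.6400 / (2·tan(42.9°)) = 21.6400 / 1.85851 ≈ 11.6437 mm.
Long-edge AOV = 2·arctan(17.3 / (2 × 11.6437)) = 2·arctan(0.74289) ≈ 73.2166°.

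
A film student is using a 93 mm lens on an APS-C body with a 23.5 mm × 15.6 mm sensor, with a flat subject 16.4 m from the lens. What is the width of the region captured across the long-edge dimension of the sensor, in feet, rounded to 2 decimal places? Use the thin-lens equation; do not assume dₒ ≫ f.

13.52 ft

dₒ: 16.4 m = 16400 mm.
Similar triangles through the lens centre give W/dₒ = w/dᵢ; with 1/f = 1/dₒ + 1/dᵢ this gives W = w·(dₒ − f)/f.
W = 23.5 mm × (16400 − 93) / 93 = 23.5 × 175.3441 ≈ 4120.586 mm = 4120.586/304.8 ft = 13.519 ft.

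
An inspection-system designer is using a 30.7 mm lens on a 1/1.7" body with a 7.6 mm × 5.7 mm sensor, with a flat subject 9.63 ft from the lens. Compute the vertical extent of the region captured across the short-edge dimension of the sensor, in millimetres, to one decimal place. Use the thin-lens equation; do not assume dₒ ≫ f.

dₒ: 9.63 ft × 304.8 mm/ft = 2935.22 mm.
Similar triangles through the lens centre give W/dₒ = h/dᵢ; with 1/f = 1/dₒ + 1/dᵢ this gives W = h·(dₒ − f)/f.
W = 5.7 mm × (2935.22 − 30.7) / 30.7 = 5.7 × 94.6099 ≈ 539.276 mm.

539.3 mm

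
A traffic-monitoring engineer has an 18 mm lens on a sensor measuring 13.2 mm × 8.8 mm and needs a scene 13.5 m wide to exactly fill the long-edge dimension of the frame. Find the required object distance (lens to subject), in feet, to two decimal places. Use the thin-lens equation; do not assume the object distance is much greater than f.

60.46 ft

W: 13.5 m = 13500 mm.
Magnification m = w/W = dᵢ/dₒ; combined with 1/f = 1/dₒ + 1/dᵢ this gives dₒ = f·(1 + W/w).
dₒ = 18 mm × (1 + 13500/13.2) = 18 × 1023.7273 ≈ 18427.091 mm = 18427.091/304.8 ft = 60.4563 ft.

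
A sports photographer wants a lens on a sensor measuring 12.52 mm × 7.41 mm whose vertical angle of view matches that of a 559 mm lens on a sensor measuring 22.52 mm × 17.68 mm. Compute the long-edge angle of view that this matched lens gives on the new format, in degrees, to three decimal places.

3.061°

Equal vertical AOV ⇒ f₂ = f₁ · 7.41/17.68 = 559 × 0.41912 ≈ 234.2868 mm.
Long-edge AOV on the new format = 2·arctan(12.52 / (2 × 234.2868)) = 2·arctan(0.02672) ≈ 3.0611°.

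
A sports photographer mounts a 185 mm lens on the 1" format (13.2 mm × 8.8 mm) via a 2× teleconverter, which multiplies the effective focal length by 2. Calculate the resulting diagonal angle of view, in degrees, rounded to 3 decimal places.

2.456°

Effective focal length f = 185 × 2 = 370 mm.
Sensor diagonal = √(13.2² + 8.8²) = √251.6800 ≈ 15.8644 mm.
α = 2·arctan(15.864 / (2 × 370)) = 2·arctan(0.02144) ≈ 2.4563°.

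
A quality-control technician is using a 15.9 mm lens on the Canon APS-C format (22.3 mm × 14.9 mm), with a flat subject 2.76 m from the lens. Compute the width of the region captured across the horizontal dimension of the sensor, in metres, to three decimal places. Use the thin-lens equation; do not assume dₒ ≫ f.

3.849 m

dₒ: 2.76 m = 2760 mm.
Similar triangles through the lens centre give W/dₒ = w/dᵢ; with 1/f = 1/dₒ + 1/dᵢ this gives W = w·(dₒ − f)/f.
W = 22.3 mm × (2760 − 15.9) / 15.9 = 22.3 × 172.5849 ≈ 3848.643 mm = 3.84864 m.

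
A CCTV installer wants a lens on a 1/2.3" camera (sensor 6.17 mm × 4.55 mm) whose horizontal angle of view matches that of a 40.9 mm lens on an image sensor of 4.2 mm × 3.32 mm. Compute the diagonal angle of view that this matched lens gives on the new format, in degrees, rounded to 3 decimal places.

Equal horizontal AOV ⇒ f₂ = f₁ · 6.17/4.2 = 40.9 × 1.46905 ≈ 60.0840 mm.
Sensor diagonal = √(6.17² + 4.55²) = √58.7714 ≈ 7.6663 mm.
Diagonal AOV on the new format = 2·arctan(7.6663 / (2 × 60.0840)) = 2·arctan(0.06380) ≈ 7.3006°.

7.301°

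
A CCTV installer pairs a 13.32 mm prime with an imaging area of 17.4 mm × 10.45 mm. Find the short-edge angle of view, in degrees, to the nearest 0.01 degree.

42.84°

Angle of view α = 2·arctan(h/2f) with h = 10.45 mm and f = 13.32 mm.
h/2f = 0.39227; arctan(0.39227) ≈ 21.4185°, so α ≈ 42.8369°.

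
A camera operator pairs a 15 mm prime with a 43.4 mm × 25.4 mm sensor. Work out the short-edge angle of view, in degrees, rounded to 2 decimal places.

80.51°

Angle of view α = 2·arctan(h/2f) with h = 25.4 mm and f = 15 mm.
h/2f = 0.84667; arctan(0.84667) ≈ 40.2535°, so α ≈ 80.5070°.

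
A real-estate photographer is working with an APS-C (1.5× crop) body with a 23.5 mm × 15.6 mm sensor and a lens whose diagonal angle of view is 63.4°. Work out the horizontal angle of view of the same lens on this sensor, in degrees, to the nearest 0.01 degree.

54.46°

Sensor diagonal = √(23.5² + 15.6²) = √795.6100 ≈ 28.2066 mm.
From the diagonal AOV: f = 28.2066 / (2·tan(31.7°)) = 28.2066 / 1.23523 ≈ 22.8352 mm.
Horizontal AOV = 2·arctan(23.5 / (2 × 22.8352)) = 2·arctan(0.51456) ≈ 54.4568°.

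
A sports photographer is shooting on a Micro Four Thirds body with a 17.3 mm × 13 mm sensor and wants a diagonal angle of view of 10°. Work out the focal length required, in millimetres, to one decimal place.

123.7 mm

Sensor diagonal = √(17.3² + 13²) = √468.2900 ≈ 21.6400 mm.
From α = 2·arctan(d/2f) we get f = d / (2·tan(α/2)).
With d = 21.6400 mm and α/2 = 5°, tan(α/2) ≈ 0.08749, so f ≈ 21.6400 / 0.17498 ≈ 123.6732 mm.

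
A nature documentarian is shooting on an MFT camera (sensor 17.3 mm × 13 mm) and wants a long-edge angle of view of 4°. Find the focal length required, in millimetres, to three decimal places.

From α = 2·arctan(w/2f) we get f = w / (2·tan(α/2)).
With w = 17.3 mm and α/2 = 2°, tan(α/2) ≈ 0.03492, so f ≈ 17.3 / 0.06984 ≈ 247.7036 mm.

247.704 mm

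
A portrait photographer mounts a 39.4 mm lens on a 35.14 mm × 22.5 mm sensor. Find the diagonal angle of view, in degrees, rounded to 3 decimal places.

Sensor diagonal = √(35.14² + 22.5²) = √1741.0696 ≈ 41.7261 mm.
Angle of view α = 2·arctan(d/2f) with d = 41.7261 mm and f = 39.4 mm.
d/2f = 0.52952; arctan(0.52952) ≈ 27.9021°, so α ≈ 55.8042°.

55.804°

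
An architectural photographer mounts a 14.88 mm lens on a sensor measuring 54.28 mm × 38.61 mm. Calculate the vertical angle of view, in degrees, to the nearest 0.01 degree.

Angle of view α = 2·arctan(h/2f) with h = 38.61 mm and f = 14.88 mm.
h/2f = 1.29738; arctan(1.29738) ≈ 52.3755°, so α ≈ 104.7510°.

104.75°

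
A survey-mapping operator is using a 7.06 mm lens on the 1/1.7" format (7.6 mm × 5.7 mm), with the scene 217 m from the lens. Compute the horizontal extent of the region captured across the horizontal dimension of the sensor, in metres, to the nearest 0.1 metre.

233.6 m

dₒ: 217 m = 217000 mm.
Similar triangles through the lens centre give W/dₒ = w/dᵢ; with 1/f = 1/dₒ + 1/dᵢ this gives W = w·(dₒ − f)/f.
W = 7.6 mm × (217000 − 7.06) / 7.06 = 7.6 × 30735.5439 ≈ 233590.134 mm = 233.59 m.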